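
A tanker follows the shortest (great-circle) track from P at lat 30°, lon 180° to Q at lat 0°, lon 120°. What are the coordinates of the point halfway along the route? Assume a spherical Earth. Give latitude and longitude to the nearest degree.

≈ lat 17°, lon 148°

Convert each endpoint to a unit vector on the sphere (x = cos φ cos λ, y = cos φ sin λ, z = sin φ).
The central angle between the endpoints is δ = arccos(p₁·p₂) ≈ 1.123 rad (64.3°).
Interpolate at f = 1/2 with slerp weights a = sin((1−f)δ)/sin δ ≈ 0.591, b = sin(fδ)/sin δ ≈ 0.591.
p = a·p₁ + b·p₂ ≈ (-0.807, 0.512, 0.295); φ = arcsin(p_z) ≈ 17.18°, λ = atan2(p_y, p_x) ≈ 147.63°.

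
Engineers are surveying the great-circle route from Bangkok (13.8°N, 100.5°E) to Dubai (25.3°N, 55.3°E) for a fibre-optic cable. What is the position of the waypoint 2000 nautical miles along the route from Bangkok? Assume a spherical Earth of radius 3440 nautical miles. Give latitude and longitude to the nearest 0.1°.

≈ (23.7°N, 66.8°E)

From cos δ = sin φ₁ sin φ₂ + cos φ₁ cos φ₂ cos Δλ, the central angle is δ ≈ 0.766 rad (43.9°). The total great-circle distance is δ·R ≈ 0.766 × 3440 ≈ 2635 nmi, so the target fraction is f = 2000/2635 ≈ 0.759.
Interpolate at f ≈ 0.759 with slerp weights a = sin((1−f)δ)/sin δ ≈ 0.265, b = sin(fδ)/sin δ ≈ 0.792.
p = a·p₁ + b·p₂ ≈ (0.361, 0.842, 0.402); φ = arcsin(p_z) ≈ 23.68°, λ = atan2(p_y, p_x) ≈ 66.80°.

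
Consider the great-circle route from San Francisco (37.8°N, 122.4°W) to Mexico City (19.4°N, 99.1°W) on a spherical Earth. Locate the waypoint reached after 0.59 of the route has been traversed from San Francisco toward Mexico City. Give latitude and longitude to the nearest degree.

The haversine formula gives a central angle δ ≈ 0.478 rad (27.4°) between the endpoints.
Interpolate at f = 0.59 with slerp weights a = sin((1−f)δ)/sin δ ≈ 0.423, b = sin(fδ)/sin δ ≈ 0.605.
p = a·p₁ + b·p₂ ≈ (-0.269, -0.846, 0.460); φ = arcsin(p_z) ≈ 27.41°, λ = atan2(p_y, p_x) ≈ -107.67°.

≈ 27°N, 108°W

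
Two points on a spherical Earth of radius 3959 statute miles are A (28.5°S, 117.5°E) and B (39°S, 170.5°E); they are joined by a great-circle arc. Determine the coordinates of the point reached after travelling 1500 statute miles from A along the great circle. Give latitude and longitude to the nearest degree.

The haversine formula gives a central angle δ ≈ 0.779 rad (44.7°) between the endpoints. The total great-circle distance is δ·R ≈ 0.779 × 3959 ≈ 3086 mi, so the target fraction is f = 1500/3086 ≈ 0.486.
Interpolate at f ≈ 0.486 with slerp weights a = sin((1−f)δ)/sin δ ≈ 0.555, b = sin(fδ)/sin δ ≈ 0.526.
p = a·p₁ + b·p₂ ≈ (-0.628, 0.500, -0.596); φ = arcsin(p_z) ≈ -36.58°, λ = atan2(p_y, p_x) ≈ 141.50°.

≈ (37°S, 141°E)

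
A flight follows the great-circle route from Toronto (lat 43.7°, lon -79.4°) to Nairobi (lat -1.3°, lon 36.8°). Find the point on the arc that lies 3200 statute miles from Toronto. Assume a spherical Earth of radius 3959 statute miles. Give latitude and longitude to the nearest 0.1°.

Write both endpoints as unit vectors p₁, p₂ with components (cos φ cos λ, cos φ sin λ, sin φ).
The central angle between the endpoints is δ = arccos(p₁·p₂) ≈ 1.912 rad (109.6°). The total great-circle distance is δ·R ≈ 1.912 × 3959 ≈ 7570 mi, so the target fraction is f = 3200/7570 ≈ 0.423.
Interpolate at f ≈ 0.423 with slerp weights a = sin((1−f)δ)/sin δ ≈ 0.948, b = sin(fδ)/sin δ ≈ 0.767.
p = a·p₁ + b·p₂ ≈ (0.740, -0.214, 0.637); φ = arcsin(p_z) ≈ 39.59°, λ = atan2(p_y, p_x) ≈ -16.11°.

≈ lat 39.6°, lon -16.1°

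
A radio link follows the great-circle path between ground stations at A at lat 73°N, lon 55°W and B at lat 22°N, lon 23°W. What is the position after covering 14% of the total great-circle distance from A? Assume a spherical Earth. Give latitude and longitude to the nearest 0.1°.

From cos δ = sin φ₁ sin φ₂ + cos φ₁ cos φ₂ cos Δλ, the central angle is δ ≈ 0.942 rad (54.0°).
Interpolate at f = 0.14 with slerp weights a = sin((1−f)δ)/sin δ ≈ 0.896, b = sin(fδ)/sin δ ≈ 0.163.
p = a·p₁ + b·p₂ ≈ (0.289, -0.273, 0.917); φ = arcsin(p_z) ≈ 66.56°, λ = atan2(p_y, p_x) ≈ -43.42°.

≈ lat 66.6°N, lon 43.4°W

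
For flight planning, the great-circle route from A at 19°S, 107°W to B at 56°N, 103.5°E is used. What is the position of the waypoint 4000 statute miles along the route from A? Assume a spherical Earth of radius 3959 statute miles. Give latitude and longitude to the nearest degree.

≈ 34°N, 132°W

From cos δ = sin φ₁ sin φ₂ + cos φ₁ cos φ₂ cos Δλ, the central angle is δ ≈ 2.383 rad (136.5°). The total great-circle distance is δ·R ≈ 2.383 × 3959 ≈ 9432 mi, so the target fraction is f = 4000/9432 ≈ 0.424.
Interpolate at f ≈ 0.424 with slerp weights a = sin((1−f)δ)/sin δ ≈ 1.424, b = sin(fδ)/sin δ ≈ 1.231.
p = a·p₁ + b·p₂ ≈ (-0.554, -0.619, 0.557); φ = arcsin(p_z) ≈ 33.82°, λ = atan2(p_y, p_x) ≈ -131.86°.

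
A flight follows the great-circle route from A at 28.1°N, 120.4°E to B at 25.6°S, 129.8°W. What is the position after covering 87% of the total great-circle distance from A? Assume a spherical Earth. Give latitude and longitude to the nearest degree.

Write both endpoints as unit vectors p₁, p₂ with components (cos φ cos λ, cos φ sin λ, sin φ).
The central angle between the endpoints is δ = arccos(p₁·p₂) ≈ 2.063 rad (118.2°).
Interpolate at f = 0.87 with slerp weights a = sin((1−f)δ)/sin δ ≈ 0.301, b = sin(fδ)/sin δ ≈ 1.107.
p = a·p₁ + b·p₂ ≈ (-0.773, -0.538, -0.336); φ = arcsin(p_z) ≈ -19.66°, λ = atan2(p_y, p_x) ≈ -145.17°.

≈ 20°S, 145°W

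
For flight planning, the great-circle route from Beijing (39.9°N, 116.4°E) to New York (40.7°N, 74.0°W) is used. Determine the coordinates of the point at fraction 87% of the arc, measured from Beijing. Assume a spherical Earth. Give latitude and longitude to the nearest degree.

The haversine formula gives a central angle δ ≈ 1.725 rad (98.8°) between the endpoints.
Interpolate at f = 0.87 with slerp weights a = sin((1−f)δ)/sin δ ≈ 0.225, b = sin(fδ)/sin δ ≈ 1.010.
p = a·p₁ + b·p₂ ≈ (0.134, -0.581, 0.803); φ = arcsin(p_z) ≈ 53.39°, λ = atan2(p_y, p_x) ≈ -77.00°.

≈ 53°N, 77°W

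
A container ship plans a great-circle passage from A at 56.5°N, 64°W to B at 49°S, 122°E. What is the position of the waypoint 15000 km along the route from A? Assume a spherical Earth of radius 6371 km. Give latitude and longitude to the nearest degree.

≈ 14°S, 136°E

Convert each endpoint to a unit vector on the sphere (x = cos φ cos λ, y = cos φ sin λ, z = sin φ).
The central angle between the endpoints is δ = arccos(p₁·p₂) ≈ 2.996 rad (171.7°). The total great-circle distance is δ·R ≈ 2.996 × 6371 ≈ 19089 km, so the target fraction is f = 15000/19089 ≈ 0.786.
Interpolate at f ≈ 0.786 with slerp weights a = sin((1−f)δ)/sin δ ≈ 4.135, b = sin(fδ)/sin δ ≈ 4.892.
p = a·p₁ + b·p₂ ≈ (-0.700, 0.671, -0.244); φ = arcsin(p_z) ≈ -14.14°, λ = atan2(p_y, p_x) ≈ 136.24°.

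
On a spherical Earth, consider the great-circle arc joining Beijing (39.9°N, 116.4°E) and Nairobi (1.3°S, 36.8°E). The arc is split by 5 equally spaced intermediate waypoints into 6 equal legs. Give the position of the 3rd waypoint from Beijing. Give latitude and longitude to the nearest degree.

≈ 24°N, 70°E

From cos δ = sin φ₁ sin φ₂ + cos φ₁ cos φ₂ cos Δλ, the central angle is δ ≈ 1.447 rad (82.9°).
Interpolate at f = 3/6 with slerp weights a = sin((1−f)δ)/sin δ ≈ 0.667, b = sin(fδ)/sin δ ≈ 0.667.
p = a·p₁ + b·p₂ ≈ (0.306, 0.858, 0.413); φ = arcsin(p_z) ≈ 24.38°, λ = atan2(p_y, p_x) ≈ 70.34°.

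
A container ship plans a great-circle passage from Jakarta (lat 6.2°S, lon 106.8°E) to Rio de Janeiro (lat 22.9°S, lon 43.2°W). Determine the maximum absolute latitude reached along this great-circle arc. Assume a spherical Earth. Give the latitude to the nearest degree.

The great circle lies in the plane with unit normal n̂ = (p₁ × p₂)/|p₁ × p₂|.
Here n̂_z ≈ -0.694; the vertex latitude is φ_max = arccos|n̂_z| ≈ 46.1°.
Check via Clairaut: cos φ_max = |cos φ₁| · sin C = cos(6.2°)·sin(135.8°) ≈ 0.694, again giving ≈ 46.1°.

≈ 46°S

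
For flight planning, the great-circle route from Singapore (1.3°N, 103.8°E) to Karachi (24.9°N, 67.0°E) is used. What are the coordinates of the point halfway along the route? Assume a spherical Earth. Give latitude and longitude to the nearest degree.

≈ (14°N, 86°E)

Write both endpoints as unit vectors p₁, p₂ with components (cos φ cos λ, cos φ sin λ, sin φ).
The central angle between the endpoints is δ = arccos(p₁·p₂) ≈ 0.744 rad (42.6°).
Interpolate at f = 1/2 with slerp weights a = sin((1−f)δ)/sin δ ≈ 0.537, b = sin(fδ)/sin δ ≈ 0.537.
p = a·p₁ + b·p₂ ≈ (0.062, 0.969, 0.238); φ = arcsin(p_z) ≈ 13.78°, λ = atan2(p_y, p_x) ≈ 86.33°.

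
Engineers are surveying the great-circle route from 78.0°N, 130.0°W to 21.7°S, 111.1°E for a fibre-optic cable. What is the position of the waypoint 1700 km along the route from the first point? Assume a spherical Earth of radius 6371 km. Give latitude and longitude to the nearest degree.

The haversine formula gives a central angle δ ≈ 2.043 rad (117.1°) between the endpoints. The total great-circle distance is δ·R ≈ 2.043 × 6371 ≈ 13017 km, so the target fraction is f = 1700/13017 ≈ 0.131.
Interpolate at f ≈ 0.131 with slerp weights a = sin((1−f)δ)/sin δ ≈ 1.099, b = sin(fδ)/sin δ ≈ 0.296.
p = a·p₁ + b·p₂ ≈ (-0.246, 0.082, 0.966); φ = arcsin(p_z) ≈ 74.98°, λ = atan2(p_y, p_x) ≈ 161.65°.

≈ 75°N, 162°E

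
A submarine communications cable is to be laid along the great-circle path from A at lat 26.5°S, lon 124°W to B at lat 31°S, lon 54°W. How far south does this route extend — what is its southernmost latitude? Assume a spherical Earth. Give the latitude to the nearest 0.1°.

≈ 34.1°S

The great circle lies in the plane with unit normal n̂ = (p₁ × p₂)/|p₁ × p₂|.
Here n̂_z ≈ +0.828; the vertex latitude is φ_max = arccos|n̂_z| ≈ 34.1°.
Check via Clairaut: cos φ_max = |cos φ₁| · sin C = cos(26.5°)·sin(112.3°) ≈ 0.828, again giving ≈ 34.1°.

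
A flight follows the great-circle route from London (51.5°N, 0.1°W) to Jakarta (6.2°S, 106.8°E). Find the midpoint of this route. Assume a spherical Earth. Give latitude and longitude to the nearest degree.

Write both endpoints as unit vectors p₁, p₂ with components (cos φ cos λ, cos φ sin λ, sin φ).
The central angle between the endpoints is δ = arccos(p₁·p₂) ≈ 1.838 rad (105.3°).
Interpolate at f = 1/2 with slerp weights a = sin((1−f)δ)/sin δ ≈ 0.824, b = sin(fδ)/sin δ ≈ 0.824.
p = a·p₁ + b·p₂ ≈ (0.276, 0.784, 0.556); φ = arcsin(p_z) ≈ 33.79°, λ = atan2(p_y, p_x) ≈ 70.58°.

≈ (34°N, 71°E)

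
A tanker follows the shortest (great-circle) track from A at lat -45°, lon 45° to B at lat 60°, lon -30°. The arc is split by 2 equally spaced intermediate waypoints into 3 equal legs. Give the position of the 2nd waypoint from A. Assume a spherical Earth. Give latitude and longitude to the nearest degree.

Convert each endpoint to a unit vector on the sphere (x = cos φ cos λ, y = cos φ sin λ, z = sin φ).
The central angle between the endpoints is δ = arccos(p₁·p₂) ≈ 2.119 rad (121.4°).
Interpolate at f = 2/3 with slerp weights a = sin((1−f)δ)/sin δ ≈ 0.760, b = sin(fδ)/sin δ ≈ 1.157.
p = a·p₁ + b·p₂ ≈ (0.881, 0.091, 0.464); φ = arcsin(p_z) ≈ 27.66°, λ = atan2(p_y, p_x) ≈ 5.89°.

≈ lat 28°, lon 6°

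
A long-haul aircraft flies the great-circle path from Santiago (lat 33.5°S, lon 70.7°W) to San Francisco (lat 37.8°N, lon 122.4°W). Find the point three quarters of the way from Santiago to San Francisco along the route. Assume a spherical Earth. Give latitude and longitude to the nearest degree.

≈ lat 21°N, lon 108°W

The haversine formula gives a central angle δ ≈ 1.501 rad (86.0°) between the endpoints.
Interpolate at f = 3/4 with slerp weights a = sin((1−f)δ)/sin δ ≈ 0.367, b = sin(fδ)/sin δ ≈ 0.905.
p = a·p₁ + b·p₂ ≈ (-0.282, -0.893, 0.352); φ = arcsin(p_z) ≈ 20.59°, λ = atan2(p_y, p_x) ≈ -107.52°.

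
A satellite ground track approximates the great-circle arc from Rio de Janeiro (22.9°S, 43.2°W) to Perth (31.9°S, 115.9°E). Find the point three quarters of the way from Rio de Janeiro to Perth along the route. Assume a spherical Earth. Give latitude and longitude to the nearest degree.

From cos δ = sin φ₁ sin φ₂ + cos φ₁ cos φ₂ cos Δλ, the central angle is δ ≈ 2.123 rad (121.7°).
Interpolate at f = 3/4 with slerp weights a = sin((1−f)δ)/sin δ ≈ 0.595, b = sin(fδ)/sin δ ≈ 1.175.
p = a·p₁ + b·p₂ ≈ (-0.036, 0.522, -0.852); φ = arcsin(p_z) ≈ -58.45°, λ = atan2(p_y, p_x) ≈ 93.96°.

≈ (58°S, 94°E)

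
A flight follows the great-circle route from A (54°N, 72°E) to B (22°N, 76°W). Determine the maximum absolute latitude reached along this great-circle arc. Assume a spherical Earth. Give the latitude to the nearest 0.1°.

The great circle lies in the plane with unit normal n̂ = (p₁ × p₂)/|p₁ × p₂|.
Here n̂_z ≈ -0.293; the vertex latitude is φ_max = arccos|n̂_z| ≈ 73.0°.
Check via Clairaut: cos φ_max = |cos φ₁| · sin C = cos(54.0°)·sin(29.8°) ≈ 0.293, again giving ≈ 73.0°.

≈ 73.0°N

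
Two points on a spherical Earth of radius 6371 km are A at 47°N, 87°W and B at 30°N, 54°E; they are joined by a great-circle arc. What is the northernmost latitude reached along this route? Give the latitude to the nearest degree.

The great circle lies in the plane with unit normal n̂ = (p₁ × p₂)/|p₁ × p₂|.
Here n̂_z ≈ +0.373; the vertex latitude is φ_max = arccos|n̂_z| ≈ 68.1°.

≈ 68°N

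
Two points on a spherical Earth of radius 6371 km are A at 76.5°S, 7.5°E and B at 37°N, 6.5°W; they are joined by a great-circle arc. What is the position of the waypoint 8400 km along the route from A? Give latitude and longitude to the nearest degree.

Write both endpoints as unit vectors p₁, p₂ with components (cos φ cos λ, cos φ sin λ, sin φ).
The central angle between the endpoints is δ = arccos(p₁·p₂) ≈ 1.987 rad (113.8°). The total great-circle distance is δ·R ≈ 1.987 × 6371 ≈ 12659 km, so the target fraction is f = 8400/12659 ≈ 0.664.
Interpolate at f ≈ 0.664 with slerp weights a = sin((1−f)δ)/sin δ ≈ 0.678, b = sin(fδ)/sin δ ≈ 1.059.
p = a·p₁ + b·p₂ ≈ (0.997, -0.075, -0.022); φ = arcsin(p_z) ≈ -1.25°, λ = atan2(p_y, p_x) ≈ -4.31°.

≈ 1°S, 4°W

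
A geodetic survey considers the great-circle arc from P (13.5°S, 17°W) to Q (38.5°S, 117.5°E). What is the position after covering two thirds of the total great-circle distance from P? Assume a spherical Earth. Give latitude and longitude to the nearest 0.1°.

Write both endpoints as unit vectors p₁, p₂ with components (cos φ cos λ, cos φ sin λ, sin φ).
The central angle between the endpoints is δ = arccos(p₁·p₂) ≈ 1.969 rad (112.8°).
Interpolate at f = 2/3 with slerp weights a = sin((1−f)δ)/sin δ ≈ 0.662, b = sin(fδ)/sin δ ≈ 1.049.
p = a·p₁ + b·p₂ ≈ (0.237, 0.540, -0.808); φ = arcsin(p_z) ≈ -53.87°, λ = atan2(p_y, p_x) ≈ 66.34°.

≈ (53.9°S, 66.3°E)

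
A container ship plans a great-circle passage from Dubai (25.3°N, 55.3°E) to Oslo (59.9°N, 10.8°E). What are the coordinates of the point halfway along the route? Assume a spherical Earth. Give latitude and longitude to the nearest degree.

≈ 45°N, 40°E

The haversine formula gives a central angle δ ≈ 0.805 rad (46.1°) between the endpoints.
Interpolate at f = 1/2 with slerp weights a = sin((1−f)δ)/sin δ ≈ 0.543, b = sin(fδ)/sin δ ≈ 0.543.
p = a·p₁ + b·p₂ ≈ (0.547, 0.455, 0.702); φ = arcsin(p_z) ≈ 44.62°, λ = atan2(p_y, p_x) ≈ 39.73°.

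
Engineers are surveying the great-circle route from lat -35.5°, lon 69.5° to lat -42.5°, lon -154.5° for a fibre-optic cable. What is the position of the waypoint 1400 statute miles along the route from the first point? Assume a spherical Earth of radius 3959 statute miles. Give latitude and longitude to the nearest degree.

The haversine formula gives a central angle δ ≈ 1.610 rad (92.3°) between the endpoints. The total great-circle distance is δ·R ≈ 1.610 × 3959 ≈ 6375 mi, so the target fraction is f = 1400/6375 ≈ 0.220.
Interpolate at f ≈ 0.220 with slerp weights a = sin((1−f)δ)/sin δ ≈ 0.952, b = sin(fδ)/sin δ ≈ 0.347.
p = a·p₁ + b·p₂ ≈ (0.041, 0.616, -0.787); φ = arcsin(p_z) ≈ -51.89°, λ = atan2(p_y, p_x) ≈ 86.22°.

≈ lat -52°, lon 86°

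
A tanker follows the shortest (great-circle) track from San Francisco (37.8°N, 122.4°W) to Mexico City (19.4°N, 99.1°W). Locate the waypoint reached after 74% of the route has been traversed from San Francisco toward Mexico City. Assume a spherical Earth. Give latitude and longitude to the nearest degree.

Convert each endpoint to a unit vector on the sphere (x = cos φ cos λ, y = cos φ sin λ, z = sin φ).
The central angle between the endpoints is δ = arccos(p₁·p₂) ≈ 0.478 rad (27.4°).
Interpolate at f = 0.74 with slerp weights a = sin((1−f)δ)/sin δ ≈ 0.269, b = sin(fδ)/sin δ ≈ 0.753.
p = a·p₁ + b·p₂ ≈ (-0.226, -0.881, 0.415); φ = arcsin(p_z) ≈ 24.54°, λ = atan2(p_y, p_x) ≈ -104.41°.

≈ 25°N, 104°W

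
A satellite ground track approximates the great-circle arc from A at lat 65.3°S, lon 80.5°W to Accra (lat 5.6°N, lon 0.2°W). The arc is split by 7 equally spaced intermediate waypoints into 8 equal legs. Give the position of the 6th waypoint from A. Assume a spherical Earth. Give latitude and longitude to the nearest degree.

≈ lat 15°S, lon 10°W

Convert each endpoint to a unit vector on the sphere (x = cos φ cos λ, y = cos φ sin λ, z = sin φ).
The central angle between the endpoints is δ = arccos(p₁·p₂) ≈ 1.589 rad (91.1°).
Interpolate at f = 6/8 with slerp weights a = sin((1−f)δ)/sin δ ≈ 0.387, b = sin(fδ)/sin δ ≈ 0.929.
p = a·p₁ + b·p₂ ≈ (0.952, -0.163, -0.261); φ = arcsin(p_z) ≈ -15.13°, λ = atan2(p_y, p_x) ≈ -9.71°.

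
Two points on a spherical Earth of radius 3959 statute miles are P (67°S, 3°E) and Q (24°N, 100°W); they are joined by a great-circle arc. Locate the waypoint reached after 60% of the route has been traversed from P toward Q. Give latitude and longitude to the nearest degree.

From cos δ = sin φ₁ sin φ₂ + cos φ₁ cos φ₂ cos Δλ, the central angle is δ ≈ 2.043 rad (117.0°).
Interpolate at f = 0.60 with slerp weights a = sin((1−f)δ)/sin δ ≈ 0.819, b = sin(fδ)/sin δ ≈ 1.057.
p = a·p₁ + b·p₂ ≈ (0.152, -0.934, -0.324); φ = arcsin(p_z) ≈ -18.90°, λ = atan2(p_y, p_x) ≈ -80.76°.

≈ (19°S, 81°W)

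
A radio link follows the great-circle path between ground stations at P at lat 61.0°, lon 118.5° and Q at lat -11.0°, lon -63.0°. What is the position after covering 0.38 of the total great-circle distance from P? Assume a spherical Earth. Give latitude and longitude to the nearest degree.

≈ lat 70°, lon -66°

Convert each endpoint to a unit vector on the sphere (x = cos φ cos λ, y = cos φ sin λ, z = sin φ).
The central angle between the endpoints is δ = arccos(p₁·p₂) ≈ 2.269 rad (130.0°).
Interpolate at f = 0.38 with slerp weights a = sin((1−f)δ)/sin δ ≈ 1.288, b = sin(fδ)/sin δ ≈ 0.991.
p = a·p₁ + b·p₂ ≈ (0.144, -0.318, 0.937); φ = arcsin(p_z) ≈ 69.57°, λ = atan2(p_y, p_x) ≈ -65.68°.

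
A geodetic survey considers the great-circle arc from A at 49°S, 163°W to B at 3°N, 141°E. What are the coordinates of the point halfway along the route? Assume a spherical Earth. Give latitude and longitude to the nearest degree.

Write both endpoints as unit vectors p₁, p₂ with components (cos φ cos λ, cos φ sin λ, sin φ).
The central angle between the endpoints is δ = arccos(p₁·p₂) ≈ 1.238 rad (70.9°).
Interpolate at f = 1/2 with slerp weights a = sin((1−f)δ)/sin δ ≈ 0.614, b = sin(fδ)/sin δ ≈ 0.614.
p = a·p₁ + b·p₂ ≈ (-0.862, 0.268, -0.431); φ = arcsin(p_z) ≈ -25.54°, λ = atan2(p_y, p_x) ≈ 162.72°.

≈ 26°S, 163°E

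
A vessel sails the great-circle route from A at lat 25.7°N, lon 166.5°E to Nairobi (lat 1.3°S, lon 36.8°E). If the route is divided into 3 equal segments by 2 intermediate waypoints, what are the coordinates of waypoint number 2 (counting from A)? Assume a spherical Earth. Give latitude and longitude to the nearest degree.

≈ lat 19°N, lon 74°E

Write both endpoints as unit vectors p₁, p₂ with components (cos φ cos λ, cos φ sin λ, sin φ).
The central angle between the endpoints is δ = arccos(p₁·p₂) ≈ 2.196 rad (125.8°).
Interpolate at f = 2/3 with slerp weights a = sin((1−f)δ)/sin δ ≈ 0.824, b = sin(fδ)/sin δ ≈ 1.226.
p = a·p₁ + b·p₂ ≈ (0.259, 0.908, 0.330); φ = arcsin(p_z) ≈ 19.25°, λ = atan2(p_y, p_x) ≈ 74.05°.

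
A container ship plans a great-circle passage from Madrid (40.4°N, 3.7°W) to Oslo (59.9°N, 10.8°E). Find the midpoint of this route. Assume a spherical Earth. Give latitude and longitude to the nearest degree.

Convert each endpoint to a unit vector on the sphere (x = cos φ cos λ, y = cos φ sin λ, z = sin φ).
The central angle between the endpoints is δ = arccos(p₁·p₂) ≈ 0.375 rad (21.5°).
Interpolate at f = 1/2 with slerp weights a = sin((1−f)δ)/sin δ ≈ 0.509, b = sin(fδ)/sin δ ≈ 0.509.
p = a·p₁ + b·p₂ ≈ (0.637, 0.023, 0.770); φ = arcsin(p_z) ≈ 50.37°, λ = atan2(p_y, p_x) ≈ 2.05°.

≈ 50°N, 2°E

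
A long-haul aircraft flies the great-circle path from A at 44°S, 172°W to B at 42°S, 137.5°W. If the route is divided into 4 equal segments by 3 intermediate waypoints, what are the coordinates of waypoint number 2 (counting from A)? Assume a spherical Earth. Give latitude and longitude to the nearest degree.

≈ 44°S, 154°W

Write both endpoints as unit vectors p₁, p₂ with components (cos φ cos λ, cos φ sin λ, sin φ).
The central angle between the endpoints is δ = arccos(p₁·p₂) ≈ 0.439 rad (25.1°).
Interpolate at f = 2/4 with slerp weights a = sin((1−f)δ)/sin δ ≈ 0.512, b = sin(fδ)/sin δ ≈ 0.512.
p = a·p₁ + b·p₂ ≈ (-0.646, -0.308, -0.699); φ = arcsin(p_z) ≈ -44.32°, λ = atan2(p_y, p_x) ≈ -154.46°.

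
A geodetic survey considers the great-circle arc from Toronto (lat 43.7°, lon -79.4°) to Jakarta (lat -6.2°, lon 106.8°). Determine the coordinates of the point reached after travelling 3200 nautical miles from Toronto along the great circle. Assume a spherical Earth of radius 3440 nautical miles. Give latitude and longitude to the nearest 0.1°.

The haversine formula gives a central angle δ ≈ 2.480 rad (142.1°) between the endpoints. The total great-circle distance is δ·R ≈ 2.480 × 3440 ≈ 8532 nmi, so the target fraction is f = 3200/8532 ≈ 0.375.
Interpolate at f ≈ 0.375 with slerp weights a = sin((1−f)δ)/sin δ ≈ 1.628, b = sin(fδ)/sin δ ≈ 1.305.
p = a·p₁ + b·p₂ ≈ (-0.159, 0.086, 0.984); φ = arcsin(p_z) ≈ 79.62°, λ = atan2(p_y, p_x) ≈ 151.65°.

≈ lat 79.6°, lon 151.6°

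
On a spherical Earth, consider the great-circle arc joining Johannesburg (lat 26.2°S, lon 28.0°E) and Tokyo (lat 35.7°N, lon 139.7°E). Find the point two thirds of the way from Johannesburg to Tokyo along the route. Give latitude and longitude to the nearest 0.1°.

Convert each endpoint to a unit vector on the sphere (x = cos φ cos λ, y = cos φ sin λ, z = sin φ).
The central angle between the endpoints is δ = arccos(p₁·p₂) ≈ 2.126 rad (121.8°).
Interpolate at f = 2/3 with slerp weights a = sin((1−f)δ)/sin δ ≈ 0.766, b = sin(fδ)/sin δ ≈ 1.163.
p = a·p₁ + b·p₂ ≈ (-0.114, 0.933, 0.340); φ = arcsin(p_z) ≈ 19.91°, λ = atan2(p_y, p_x) ≈ 96.93°.

≈ lat 19.9°N, lon 96.9°E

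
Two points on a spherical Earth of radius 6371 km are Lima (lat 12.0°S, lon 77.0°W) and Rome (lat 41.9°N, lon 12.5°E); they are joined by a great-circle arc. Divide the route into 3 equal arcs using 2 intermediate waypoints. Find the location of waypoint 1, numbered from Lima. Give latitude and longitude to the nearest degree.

Write both endpoints as unit vectors p₁, p₂ with components (cos φ cos λ, cos φ sin λ, sin φ).
The central angle between the endpoints is δ = arccos(p₁·p₂) ≈ 1.704 rad (97.6°).
Interpolate at f = 1/3 with slerp weights a = sin((1−f)δ)/sin δ ≈ 0.915, b = sin(fδ)/sin δ ≈ 0.543.
p = a·p₁ + b·p₂ ≈ (0.596, -0.785, 0.172); φ = arcsin(p_z) ≈ 9.91°, λ = atan2(p_y, p_x) ≈ -52.80°.

≈ lat 10°N, lon 53°W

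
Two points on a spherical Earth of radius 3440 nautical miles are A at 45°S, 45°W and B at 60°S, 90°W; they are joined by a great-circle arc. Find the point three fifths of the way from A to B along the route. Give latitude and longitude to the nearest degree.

≈ 56°S, 68°W

Write both endpoints as unit vectors p₁, p₂ with components (cos φ cos λ, cos φ sin λ, sin φ).
The central angle between the endpoints is δ = arccos(p₁·p₂) ≈ 0.531 rad (30.4°).
Interpolate at f = 3/5 with slerp weights a = sin((1−f)δ)/sin δ ≈ 0.416, b = sin(fδ)/sin δ ≈ 0.619.
p = a·p₁ + b·p₂ ≈ (0.208, -0.517, -0.830); φ = arcsin(p_z) ≈ -56.10°, λ = atan2(p_y, p_x) ≈ -68.09°.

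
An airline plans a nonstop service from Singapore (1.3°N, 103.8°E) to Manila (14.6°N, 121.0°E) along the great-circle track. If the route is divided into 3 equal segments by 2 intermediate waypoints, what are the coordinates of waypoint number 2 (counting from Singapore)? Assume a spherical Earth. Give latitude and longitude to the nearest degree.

Write both endpoints as unit vectors p₁, p₂ with components (cos φ cos λ, cos φ sin λ, sin φ).
The central angle between the endpoints is δ = arccos(p₁·p₂) ≈ 0.377 rad (21.6°).
Interpolate at f = 2/3 with slerp weights a = sin((1−f)δ)/sin δ ≈ 0.340, b = sin(fδ)/sin δ ≈ 0.676.
p = a·p₁ + b·p₂ ≈ (-0.418, 0.891, 0.178); φ = arcsin(p_z) ≈ 10.25°, λ = atan2(p_y, p_x) ≈ 115.13°.

≈ 10°N, 115°E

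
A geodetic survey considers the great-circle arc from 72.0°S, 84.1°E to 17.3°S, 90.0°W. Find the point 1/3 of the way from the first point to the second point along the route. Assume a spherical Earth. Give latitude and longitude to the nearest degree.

Convert each endpoint to a unit vector on the sphere (x = cos φ cos λ, y = cos φ sin λ, z = sin φ).
The central angle between the endpoints is δ = arccos(p₁·p₂) ≈ 1.581 rad (90.6°).
Interpolate at f = 1/3 with slerp weights a = sin((1−f)δ)/sin δ ≈ 0.870, b = sin(fδ)/sin δ ≈ 0.503.
p = a·p₁ + b·p₂ ≈ (0.028, -0.213, -0.977); φ = arcsin(p_z) ≈ -77.59°, λ = atan2(p_y, p_x) ≈ -82.61°.

≈ 78°S, 83°W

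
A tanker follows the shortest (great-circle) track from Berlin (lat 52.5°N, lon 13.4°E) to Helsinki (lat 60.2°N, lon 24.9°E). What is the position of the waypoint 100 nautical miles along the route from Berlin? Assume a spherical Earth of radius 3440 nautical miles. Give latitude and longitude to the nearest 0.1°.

The haversine formula gives a central angle δ ≈ 0.174 rad (10.0°) between the endpoints. The total great-circle distance is δ·R ≈ 0.174 × 3440 ≈ 598 nmi, so the target fraction is f = 100/598 ≈ 0.167.
Interpolate at f ≈ 0.167 with slerp weights a = sin((1−f)δ)/sin δ ≈ 0.834, b = sin(fδ)/sin δ ≈ 0.168.
p = a·p₁ + b·p₂ ≈ (0.570, 0.153, 0.808); φ = arcsin(p_z) ≈ 53.85°, λ = atan2(p_y, p_x) ≈ 15.02°.

≈ lat 53.9°N, lon 15.0°E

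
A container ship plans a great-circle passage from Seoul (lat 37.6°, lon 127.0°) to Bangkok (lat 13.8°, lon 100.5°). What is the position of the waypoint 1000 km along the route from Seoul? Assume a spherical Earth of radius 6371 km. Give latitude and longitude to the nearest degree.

Convert each endpoint to a unit vector on the sphere (x = cos φ cos λ, y = cos φ sin λ, z = sin φ).
The central angle between the endpoints is δ = arccos(p₁·p₂) ≈ 0.584 rad (33.5°). The total great-circle distance is δ·R ≈ 0.584 × 6371 ≈ 3722 km, so the target fraction is f = 1000/3722 ≈ 0.269.
Interpolate at f ≈ 0.269 with slerp weights a = sin((1−f)δ)/sin δ ≈ 0.751, b = sin(fδ)/sin δ ≈ 0.283.
p = a·p₁ + b·p₂ ≈ (-0.408, 0.746, 0.526); φ = arcsin(p_z) ≈ 31.74°, λ = atan2(p_y, p_x) ≈ 118.70°.

≈ lat 32°, lon 119°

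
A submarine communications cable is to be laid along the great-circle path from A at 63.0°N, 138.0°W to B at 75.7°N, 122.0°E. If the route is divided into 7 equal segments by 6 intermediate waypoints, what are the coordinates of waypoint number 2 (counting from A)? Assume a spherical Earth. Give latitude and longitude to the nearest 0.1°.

≈ 70.8°N, 150.9°W

Write both endpoints as unit vectors p₁, p₂ with components (cos φ cos λ, cos φ sin λ, sin φ).
The central angle between the endpoints is δ = arccos(p₁·p₂) ≈ 0.566 rad (32.4°).
Interpolate at f = 2/7 with slerp weights a = sin((1−f)δ)/sin δ ≈ 0.734, b = sin(fδ)/sin δ ≈ 0.300.
p = a·p₁ + b·p₂ ≈ (-0.287, -0.160, 0.945); φ = arcsin(p_z) ≈ 70.83°, λ = atan2(p_y, p_x) ≈ -150.85°.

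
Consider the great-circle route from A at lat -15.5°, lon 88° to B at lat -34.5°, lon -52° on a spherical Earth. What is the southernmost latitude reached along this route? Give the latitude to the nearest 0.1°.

The great circle lies in the plane with unit normal n̂ = (p₁ × p₂)/|p₁ × p₂|.
Here n̂_z ≈ -0.574; the vertex latitude is φ_max = arccos|n̂_z| ≈ 55.0°.
Check via Clairaut: cos φ_max = |cos φ₁| · sin C = cos(15.5°)·sin(143.4°) ≈ 0.574, again giving ≈ 55.0°.

≈ -55.0°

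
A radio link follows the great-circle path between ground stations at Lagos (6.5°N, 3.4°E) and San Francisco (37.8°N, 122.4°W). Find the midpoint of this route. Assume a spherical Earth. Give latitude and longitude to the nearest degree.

≈ 41°N, 47°W

Convert each endpoint to a unit vector on the sphere (x = cos φ cos λ, y = cos φ sin λ, z = sin φ).
The central angle between the endpoints is δ = arccos(p₁·p₂) ≈ 1.971 rad (112.9°).
Interpolate at f = 1/2 with slerp weights a = sin((1−f)δ)/sin δ ≈ 0.905, b = sin(fδ)/sin δ ≈ 0.905.
p = a·p₁ + b·p₂ ≈ (0.515, -0.551, 0.657); φ = arcsin(p_z) ≈ 41.10°, λ = atan2(p_y, p_x) ≈ -46.94°.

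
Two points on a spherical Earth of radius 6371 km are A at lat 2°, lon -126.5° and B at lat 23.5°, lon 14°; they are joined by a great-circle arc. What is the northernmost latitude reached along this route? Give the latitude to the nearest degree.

The great circle lies in the plane with unit normal n̂ = (p₁ × p₂)/|p₁ × p₂|.
Here n̂_z ≈ +0.809; the vertex latitude is φ_max = arccos|n̂_z| ≈ 36.0°.

≈ 36°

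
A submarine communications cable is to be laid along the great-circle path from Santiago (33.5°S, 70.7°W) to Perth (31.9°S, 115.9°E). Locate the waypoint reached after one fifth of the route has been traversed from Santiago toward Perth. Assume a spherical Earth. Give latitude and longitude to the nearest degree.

≈ 56°S, 75°W

Convert each endpoint to a unit vector on the sphere (x = cos φ cos λ, y = cos φ sin λ, z = sin φ).
The central angle between the endpoints is δ = arccos(p₁·p₂) ≈ 1.995 rad (114.3°).
Interpolate at f = 1/5 with slerp weights a = sin((1−f)δ)/sin δ ≈ 1.097, b = sin(fδ)/sin δ ≈ 0.426.
p = a·p₁ + b·p₂ ≈ (0.144, -0.538, -0.831); φ = arcsin(p_z) ≈ -56.17°, λ = atan2(p_y, p_x) ≈ -74.98°.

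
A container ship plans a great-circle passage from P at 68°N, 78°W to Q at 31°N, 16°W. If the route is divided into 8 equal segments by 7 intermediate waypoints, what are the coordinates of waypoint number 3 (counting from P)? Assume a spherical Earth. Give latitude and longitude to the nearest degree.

Write both endpoints as unit vectors p₁, p₂ with components (cos φ cos λ, cos φ sin λ, sin φ).
The central angle between the endpoints is δ = arccos(p₁·p₂) ≈ 0.891 rad (51.1°).
Interpolate at f = 3/8 with slerp weights a = sin((1−f)δ)/sin δ ≈ 0.680, b = sin(fδ)/sin δ ≈ 0.422.
p = a·p₁ + b·p₂ ≈ (0.400, -0.349, 0.847); φ = arcsin(p_z) ≈ 57.93°, λ = atan2(p_y, p_x) ≈ -41.05°.

≈ 58°N, 41°W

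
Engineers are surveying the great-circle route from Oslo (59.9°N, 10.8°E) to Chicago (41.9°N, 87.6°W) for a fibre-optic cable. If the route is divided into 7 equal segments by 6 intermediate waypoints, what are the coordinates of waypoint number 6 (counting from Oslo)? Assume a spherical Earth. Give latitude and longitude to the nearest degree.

≈ 48°N, 80°W

Write both endpoints as unit vectors p₁, p₂ with components (cos φ cos λ, cos φ sin λ, sin φ).
The central angle between the endpoints is δ = arccos(p₁·p₂) ≈ 1.020 rad (58.4°).
Interpolate at f = 6/7 with slerp weights a = sin((1−f)δ)/sin δ ≈ 0.170, b = sin(fδ)/sin δ ≈ 0.900.
p = a·p₁ + b·p₂ ≈ (0.112, -0.653, 0.749); φ = arcsin(p_z) ≈ 48.47°, λ = atan2(p_y, p_x) ≈ -80.27°.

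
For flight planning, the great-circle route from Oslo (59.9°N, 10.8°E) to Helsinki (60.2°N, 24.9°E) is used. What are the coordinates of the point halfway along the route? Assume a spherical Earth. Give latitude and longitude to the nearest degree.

The haversine formula gives a central angle δ ≈ 0.123 rad (7.0°) between the endpoints.
Interpolate at f = 1/2 with slerp weights a = sin((1−f)δ)/sin δ ≈ 0.501, b = sin(fδ)/sin δ ≈ 0.501.
p = a·p₁ + b·p₂ ≈ (0.473, 0.152, 0.868); φ = arcsin(p_z) ≈ 60.24°, λ = atan2(p_y, p_x) ≈ 17.82°.

≈ 60°N, 18°E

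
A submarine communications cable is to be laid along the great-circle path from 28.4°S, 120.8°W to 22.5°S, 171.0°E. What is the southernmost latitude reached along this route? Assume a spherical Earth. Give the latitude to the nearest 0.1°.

The great circle lies in the plane with unit normal n̂ = (p₁ × p₂)/|p₁ × p₂|.
Here n̂_z ≈ -0.862; the vertex latitude is φ_max = arccos|n̂_z| ≈ 30.4°.
Check via Clairaut: cos φ_max = |cos φ₁| · sin C = cos(28.4°)·sin(101.4°) ≈ 0.862, again giving ≈ 30.4°.

≈ 30.4°S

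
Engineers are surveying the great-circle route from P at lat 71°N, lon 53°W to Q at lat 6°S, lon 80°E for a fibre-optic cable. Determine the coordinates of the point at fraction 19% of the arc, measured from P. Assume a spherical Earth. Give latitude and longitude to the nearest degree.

≈ lat 73°N, lon 18°E

The haversine formula gives a central angle δ ≈ 1.896 rad (108.6°) between the endpoints.
Interpolate at f = 0.19 with slerp weights a = sin((1−f)δ)/sin δ ≈ 1.055, b = sin(fδ)/sin δ ≈ 0.372.
p = a·p₁ + b·p₂ ≈ (0.271, 0.090, 0.958); φ = arcsin(p_z) ≈ 73.41°, λ = atan2(p_y, p_x) ≈ 18.41°.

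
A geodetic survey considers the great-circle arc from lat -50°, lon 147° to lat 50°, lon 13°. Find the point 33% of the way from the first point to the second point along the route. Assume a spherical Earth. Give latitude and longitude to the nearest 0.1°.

≈ lat -20.0°, lon 96.4°

From cos δ = sin φ₁ sin φ₂ + cos φ₁ cos φ₂ cos Δλ, the central angle is δ ≈ 2.634 rad (150.9°).
Interpolate at f = 0.33 with slerp weights a = sin((1−f)δ)/sin δ ≈ 2.018, b = sin(fδ)/sin δ ≈ 1.571.
p = a·p₁ + b·p₂ ≈ (-0.104, 0.934, -0.343); φ = arcsin(p_z) ≈ -20.04°, λ = atan2(p_y, p_x) ≈ 96.36°.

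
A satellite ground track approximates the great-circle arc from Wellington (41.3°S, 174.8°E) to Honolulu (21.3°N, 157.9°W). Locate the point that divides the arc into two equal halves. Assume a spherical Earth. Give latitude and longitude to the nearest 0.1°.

Convert each endpoint to a unit vector on the sphere (x = cos φ cos λ, y = cos φ sin λ, z = sin φ).
The central angle between the endpoints is δ = arccos(p₁·p₂) ≈ 1.179 rad (67.5°).
Interpolate at f = 1/2 with slerp weights a = sin((1−f)δ)/sin δ ≈ 0.601, b = sin(fδ)/sin δ ≈ 0.601.
p = a·p₁ + b·p₂ ≈ (-0.969, -0.170, -0.178); φ = arcsin(p_z) ≈ -10.28°, λ = atan2(p_y, p_x) ≈ -170.06°.

≈ 10.3°S, 170.1°W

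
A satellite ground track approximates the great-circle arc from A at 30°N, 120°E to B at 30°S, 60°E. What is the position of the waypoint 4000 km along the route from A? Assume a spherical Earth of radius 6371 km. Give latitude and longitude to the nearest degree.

Convert each endpoint to a unit vector on the sphere (x = cos φ cos λ, y = cos φ sin λ, z = sin φ).
The central angle between the endpoints is δ = arccos(p₁·p₂) ≈ 1.445 rad (82.8°). The total great-circle distance is δ·R ≈ 1.445 × 6371 ≈ 9209 km, so the target fraction is f = 4000/9209 ≈ 0.434.
Interpolate at f ≈ 0.434 with slerp weights a = sin((1−f)δ)/sin δ ≈ 0.735, b = sin(fδ)/sin δ ≈ 0.592.
p = a·p₁ + b·p₂ ≈ (-0.062, 0.996, 0.072); φ = arcsin(p_z) ≈ 4.11°, λ = atan2(p_y, p_x) ≈ 93.57°.

≈ 4°N, 94°E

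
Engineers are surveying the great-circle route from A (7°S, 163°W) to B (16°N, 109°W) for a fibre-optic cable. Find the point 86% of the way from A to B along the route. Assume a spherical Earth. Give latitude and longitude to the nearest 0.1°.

≈ (13.2°N, 116.9°W)

The haversine formula gives a central angle δ ≈ 1.015 rad (58.2°) between the endpoints.
Interpolate at f = 0.86 with slerp weights a = sin((1−f)δ)/sin δ ≈ 0.167, b = sin(fδ)/sin δ ≈ 0.902.
p = a·p₁ + b·p₂ ≈ (-0.441, -0.868, 0.228); φ = arcsin(p_z) ≈ 13.20°, λ = atan2(p_y, p_x) ≈ -116.90°.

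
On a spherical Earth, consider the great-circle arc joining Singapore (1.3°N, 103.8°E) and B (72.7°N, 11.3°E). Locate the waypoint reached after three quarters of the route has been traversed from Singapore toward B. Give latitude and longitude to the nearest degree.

The haversine formula gives a central angle δ ≈ 1.562 rad (89.5°) between the endpoints.
Interpolate at f = 3/4 with slerp weights a = sin((1−f)δ)/sin δ ≈ 0.381, b = sin(fδ)/sin δ ≈ 0.921.
p = a·p₁ + b·p₂ ≈ (0.178, 0.423, 0.888); φ = arcsin(p_z) ≈ 62.67°, λ = atan2(p_y, p_x) ≈ 67.20°.

≈ (63°N, 67°E)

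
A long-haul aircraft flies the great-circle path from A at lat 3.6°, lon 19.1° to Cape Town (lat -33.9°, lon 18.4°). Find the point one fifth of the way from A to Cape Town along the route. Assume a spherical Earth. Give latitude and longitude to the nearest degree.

From cos δ = sin φ₁ sin φ₂ + cos φ₁ cos φ₂ cos Δλ, the central angle is δ ≈ 0.655 rad (37.5°).
Interpolate at f = 1/5 with slerp weights a = sin((1−f)δ)/sin δ ≈ 0.821, b = sin(fδ)/sin δ ≈ 0.214.
p = a·p₁ + b·p₂ ≈ (0.943, 0.324, -0.068); φ = arcsin(p_z) ≈ -3.90°, λ = atan2(p_y, p_x) ≈ 18.98°.

≈ lat -4°, lon 19°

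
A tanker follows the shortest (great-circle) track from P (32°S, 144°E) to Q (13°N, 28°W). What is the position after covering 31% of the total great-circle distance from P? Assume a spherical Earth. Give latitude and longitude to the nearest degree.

The haversine formula gives a central angle δ ≈ 2.786 rad (159.6°) between the endpoints.
Interpolate at f = 0.31 with slerp weights a = sin((1−f)δ)/sin δ ≈ 2.697, b = sin(fδ)/sin δ ≈ 2.184.
p = a·p₁ + b·p₂ ≈ (0.029, 0.345, -0.938); φ = arcsin(p_z) ≈ -69.72°, λ = atan2(p_y, p_x) ≈ 85.27°.

≈ (70°S, 85°E)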